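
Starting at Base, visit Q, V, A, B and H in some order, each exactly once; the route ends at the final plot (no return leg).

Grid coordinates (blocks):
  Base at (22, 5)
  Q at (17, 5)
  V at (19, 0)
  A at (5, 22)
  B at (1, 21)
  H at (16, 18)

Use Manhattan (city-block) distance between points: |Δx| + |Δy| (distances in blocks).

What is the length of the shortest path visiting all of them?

49 blocks — the minimum one-way total.

There are 5! = 120 possible orderings.
Base→Q→V→A→B→H: 5+7+36+5+18 = 71
Base→Q→V→A→H→B: 5+7+36+15+18 = 81
Base→Q→V→B→A→H: 5+7+39+5+15 = 71
Base→Q→V→B→H→A: 5+7+39+18+15 = 84
Base→Q→V→H→A→B: 5+7+21+15+5 = 53
Base→Q→V→H→B→A: 5+7+21+18+5 = 56
Base→Q→A→V→B→H: 5+29+36+39+18 = 127
Base→Q→A→V→H→B: 5+29+36+21+18 = 109
Base→Q→A→B→V→H: 5+29+5+39+21 = 99
Base→Q→A→B→H→V: 5+29+5+18+21 = 78
Base→Q→A→H→V→B: 5+29+15+21+39 = 109
Base→Q→A→H→B→V: 5+29+15+18+39 = 106
Base→Q→B→V→A→H: 5+32+39+36+15 = 127
Base→Q→B→V→H→A: 5+32+39+21+15 = 112
… (106 more)
Base→V→Q→H→A→B: 8+7+14+15+5 = 49  ← best
The minimum is 49.
One shortest path: Base → V → Q → H → A → B.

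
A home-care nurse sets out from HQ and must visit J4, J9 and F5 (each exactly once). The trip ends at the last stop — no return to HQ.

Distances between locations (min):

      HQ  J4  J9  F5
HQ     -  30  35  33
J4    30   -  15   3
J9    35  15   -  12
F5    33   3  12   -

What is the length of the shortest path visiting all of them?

There are 3! = 6 possible orderings.
HQ - J4 - J9 - F5: 30+15+12 = 57
HQ - J4 - F5 - J9: 30+3+12 = 45
HQ - J9 - J4 - F5: 35+15+3 = 53
HQ - J9 - F5 - J4: 35+12+3 = 50
HQ - F5 - J4 - J9: 33+3+15 = 51
HQ - F5 - J9 - J4: 33+12+15 = 60
The minimum is 45.
One shortest path: HQ → J4 → F5 → J9.

Shortest open route: 45 min.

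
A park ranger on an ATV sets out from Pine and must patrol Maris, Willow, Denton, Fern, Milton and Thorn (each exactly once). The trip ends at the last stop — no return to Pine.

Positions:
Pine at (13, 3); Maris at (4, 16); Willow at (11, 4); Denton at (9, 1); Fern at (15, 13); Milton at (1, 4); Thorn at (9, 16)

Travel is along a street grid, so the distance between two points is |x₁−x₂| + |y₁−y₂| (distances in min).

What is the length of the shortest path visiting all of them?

Minimum one-way distance = 48 min.

There are 6! = 720 possible orderings.
Pine → Maris → Willow → Denton → Fern → Milton → Thorn: 22+19+5+18+23+20 = 107
Pine → Maris → Willow → Denton → Fern → Thorn → Milton: 22+19+5+18+9+20 = 93
Pine → Maris → Willow → Denton → Milton → Fern → Thorn: 22+19+5+11+23+9 = 89
Pine → Maris → Willow → Denton → Milton → Thorn → Fern: 22+19+5+11+20+9 = 86
Pine → Maris → Willow → Denton → Thorn → Fern → Milton: 22+19+5+15+9+23 = 93
Pine → Maris → Willow → Denton → Thorn → Milton → Fern: 22+19+5+15+20+23 = 104
Pine → Maris → Willow → Fern → Denton → Milton → Thorn: 22+19+13+18+11+20 = 103
Pine → Maris → Willow → Fern → Denton → Thorn → Milton: 22+19+13+18+15+20 = 107
… (712 more)
Pine → Willow → Denton → Milton → Maris → Thorn → Fern: 3+5+11+15+5+9 = 48  ← best
The minimum is 48.
One shortest path: Pine → Willow → Denton → Milton → Maris → Thorn → Fern.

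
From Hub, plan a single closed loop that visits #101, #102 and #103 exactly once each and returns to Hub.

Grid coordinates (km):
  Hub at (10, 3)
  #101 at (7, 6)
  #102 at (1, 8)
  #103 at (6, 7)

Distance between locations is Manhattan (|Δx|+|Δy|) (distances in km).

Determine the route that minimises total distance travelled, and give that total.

With 3 stops there are 3!/2 = 3 distinct round trips (a route and its reverse cost the same).
Hub-#101-#102-#103-Hub: 6+8+6+8 = 28
Hub-#101-#103-#102-Hub: 6+2+6+14 = 28
Hub-#102-#101-#103-Hub: 14+8+2+8 = 32
The minimum is 28.
One optimal route: Hub → #101 → #102 → #103 → Hub (or its reverse).

Shortest round trip = 28 km.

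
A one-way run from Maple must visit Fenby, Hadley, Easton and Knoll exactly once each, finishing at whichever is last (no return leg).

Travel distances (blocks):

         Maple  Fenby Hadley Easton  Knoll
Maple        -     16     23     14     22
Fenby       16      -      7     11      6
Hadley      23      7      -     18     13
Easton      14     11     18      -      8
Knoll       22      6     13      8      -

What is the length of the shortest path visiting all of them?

Shortest open route: 35 blocks.

There are 4! = 24 possible orderings.
Maple - Fenby - Hadley - Easton - Knoll: 16+7+18+8 = 49
Maple - Fenby - Hadley - Knoll - Easton: 16+7+13+8 = 44
Maple - Fenby - Easton - Hadley - Knoll: 16+11+18+13 = 58
Maple - Fenby - Easton - Knoll - Hadley: 16+11+8+13 = 48
Maple - Fenby - Knoll - Hadley - Easton: 16+6+13+18 = 53
Maple - Fenby - Knoll - Easton - Hadley: 16+6+8+18 = 48
Maple - Hadley - Fenby - Easton - Knoll: 23+7+11+8 = 49
Maple - Hadley - Fenby - Knoll - Easton: 23+7+6+8 = 44
Maple - Hadley - Easton - Fenby - Knoll: 23+18+11+6 = 58
Maple - Hadley - Easton - Knoll - Fenby: 23+18+8+6 = 55
Maple - Hadley - Knoll - Fenby - Easton: 23+13+6+11 = 53
Maple - Hadley - Knoll - Easton - Fenby: 23+13+8+11 = 55
Maple - Easton - Fenby - Hadley - Knoll: 14+11+7+13 = 45
Maple - Easton - Fenby - Knoll - Hadley: 14+11+6+13 = 44
… (10 more)
Maple - Easton - Knoll - Fenby - Hadley: 14+8+6+7 = 35  ← best
The minimum is 35.
One shortest path: Maple → Easton → Knoll → Fenby → Hadley.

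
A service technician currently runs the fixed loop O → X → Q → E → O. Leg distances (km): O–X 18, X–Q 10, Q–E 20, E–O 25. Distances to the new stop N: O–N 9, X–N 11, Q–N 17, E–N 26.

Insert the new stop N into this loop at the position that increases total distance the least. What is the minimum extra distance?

Insertion cost between consecutive stops i–j is d(i,N) + d(N,j) − d(i,j):
  between O and X: 9 + 11 − 18 = 2
  between X and Q: 11 + 17 − 10 = 18
  between Q and E: 17 + 26 − 20 = 23
  between E and O: 26 + 9 − 25 = 10
Cheapest insertion is between O and X, adding 2.
New total = 73 + 2 = 75.

Minimum extra distance: 2 km, inserting N between O and X.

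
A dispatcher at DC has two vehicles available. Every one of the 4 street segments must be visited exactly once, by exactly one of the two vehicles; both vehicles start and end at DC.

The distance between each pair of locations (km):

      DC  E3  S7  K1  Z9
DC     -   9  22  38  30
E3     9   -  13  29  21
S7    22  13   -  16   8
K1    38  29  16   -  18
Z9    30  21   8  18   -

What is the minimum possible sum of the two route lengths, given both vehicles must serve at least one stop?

Try each way of splitting the stops between the two vehicles (each non-empty) and, for each split, find the best tour for each vehicle:
  {E3} + {S7, K1, Z9}: 18 + 86 = 104
  {S7} + {E3, K1, Z9}: 44 + 86 = 130
  {E3, S7} + {K1, Z9}: 44 + 86 = 130
  {K1} + {E3, S7, Z9}: 76 + 60 = 136
  {E3, K1} + {S7, Z9}: 76 + 60 = 136
  {S7, K1} + {E3, Z9}: 76 + 60 = 136
  … (7 splits in total)
Best: vehicle 1 DC → E3 → DC = 18; vehicle 2 DC → S7 → K1 → Z9 → DC = 86; combined 104.

Minimum combined distance: 104 km.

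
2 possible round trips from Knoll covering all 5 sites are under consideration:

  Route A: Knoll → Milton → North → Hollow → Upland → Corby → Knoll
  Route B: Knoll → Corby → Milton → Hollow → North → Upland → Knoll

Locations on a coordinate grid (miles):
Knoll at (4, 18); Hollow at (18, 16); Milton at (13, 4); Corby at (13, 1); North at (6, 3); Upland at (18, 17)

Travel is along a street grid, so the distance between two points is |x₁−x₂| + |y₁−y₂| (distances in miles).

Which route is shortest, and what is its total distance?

Route A: 23 + 8 + 25 + 1 + 21 + 26 = 104
Route B: 26 + 3 + 17 + 25 + 26 + 15 = 112

104 miles — Route A is the shortest.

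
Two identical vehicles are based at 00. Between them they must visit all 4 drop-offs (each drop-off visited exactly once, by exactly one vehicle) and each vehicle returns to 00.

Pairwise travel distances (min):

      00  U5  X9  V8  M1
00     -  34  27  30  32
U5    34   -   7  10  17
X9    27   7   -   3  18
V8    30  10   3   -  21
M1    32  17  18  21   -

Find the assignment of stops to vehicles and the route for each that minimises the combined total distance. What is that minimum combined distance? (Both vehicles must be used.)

There are 2^3 − 1 = 7 ways to divide the 4 stops into two non-empty groups. For each, the best each vehicle can do is its own shortest tour through its group:
  {U5} + {X9, V8, M1}: 68 + 83 = 151
  {X9} + {U5, V8, M1}: 54 + 89 = 143
  {U5, X9} + {V8, M1}: 68 + 83 = 151
  {V8} + {U5, X9, M1}: 60 + 83 = 143
  {U5, V8} + {X9, M1}: 74 + 77 = 151
  {X9, V8} + {U5, M1}: 60 + 83 = 143
  … (7 splits in total)
  {U5, X9, V8} + {M1}: 74 + 64 = 138  ← best
Best: vehicle 1 00 → U5 → X9 → V8 → 00 = 74; vehicle 2 00 → M1 → 00 = 64; combined 138.

138 min — the smallest possible combined total.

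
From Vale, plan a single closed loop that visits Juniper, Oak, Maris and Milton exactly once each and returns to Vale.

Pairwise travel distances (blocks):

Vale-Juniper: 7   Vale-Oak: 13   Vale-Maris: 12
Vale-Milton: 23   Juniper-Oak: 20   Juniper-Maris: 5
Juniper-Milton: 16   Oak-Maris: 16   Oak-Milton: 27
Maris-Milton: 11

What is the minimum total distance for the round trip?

63 blocks — the shortest possible round trip.

Vale → Juniper → Oak → Maris → Milton → Vale: 7+20+16+11+23 = 77
Vale → Juniper → Oak → Milton → Maris → Vale: 7+20+27+11+12 = 77
Vale → Juniper → Maris → Oak → Milton → Vale: 7+5+16+27+23 = 78
Vale → Juniper → Maris → Milton → Oak → Vale: 7+5+11+27+13 = 63
Vale → Juniper → Milton → Oak → Maris → Vale: 7+16+27+16+12 = 78
Vale → Juniper → Milton → Maris → Oak → Vale: 7+16+11+16+13 = 63
Vale → Oak → Juniper → Maris → Milton → Vale: 13+20+5+11+23 = 72
Vale → Oak → Juniper → Milton → Maris → Vale: 13+20+16+11+12 = 72
Vale → Oak → Maris → Juniper → Milton → Vale: 13+16+5+16+23 = 73
Vale → Oak → Milton → Juniper → Maris → Vale: 13+27+16+5+12 = 73
Vale → Maris → Juniper → Oak → Milton → Vale: 12+5+20+27+23 = 87
Vale → Maris → Oak → Juniper → Milton → Vale: 12+16+20+16+23 = 87
The minimum is 63.
One optimal route: Vale → Juniper → Maris → Milton → Oak → Vale (or its reverse).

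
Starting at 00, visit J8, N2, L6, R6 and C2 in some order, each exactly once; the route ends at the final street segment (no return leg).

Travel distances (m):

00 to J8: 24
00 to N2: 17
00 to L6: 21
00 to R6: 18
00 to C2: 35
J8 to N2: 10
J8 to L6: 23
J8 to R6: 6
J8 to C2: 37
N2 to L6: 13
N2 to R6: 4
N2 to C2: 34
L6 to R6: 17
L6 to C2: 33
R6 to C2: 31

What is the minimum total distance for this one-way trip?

Minimum one-way distance = 80 m.

There are 5! = 120 possible orderings.
00 → J8 → N2 → L6 → R6 → C2: 24+10+13+17+31 = 95
00 → J8 → N2 → L6 → C2 → R6: 24+10+13+33+31 = 111
00 → J8 → N2 → R6 → L6 → C2: 24+10+4+17+33 = 88
00 → J8 → N2 → R6 → C2 → L6: 24+10+4+31+33 = 102
00 → J8 → N2 → C2 → L6 → R6: 24+10+34+33+17 = 118
00 → J8 → N2 → C2 → R6 → L6: 24+10+34+31+17 = 116
00 → J8 → L6 → N2 → R6 → C2: 24+23+13+4+31 = 95
00 → J8 → L6 → N2 → C2 → R6: 24+23+13+34+31 = 125
00 → J8 → L6 → R6 → N2 → C2: 24+23+17+4+34 = 102
00 → J8 → L6 → R6 → C2 → N2: 24+23+17+31+34 = 129
00 → J8 → L6 → C2 → N2 → R6: 24+23+33+34+4 = 118
00 → J8 → L6 → C2 → R6 → N2: 24+23+33+31+4 = 115
00 → J8 → R6 → N2 → L6 → C2: 24+6+4+13+33 = 80
00 → J8 → R6 → N2 → C2 → L6: 24+6+4+34+33 = 101
… (106 more)
The minimum is 80.
One shortest path: 00 → J8 → R6 → N2 → L6 → C2.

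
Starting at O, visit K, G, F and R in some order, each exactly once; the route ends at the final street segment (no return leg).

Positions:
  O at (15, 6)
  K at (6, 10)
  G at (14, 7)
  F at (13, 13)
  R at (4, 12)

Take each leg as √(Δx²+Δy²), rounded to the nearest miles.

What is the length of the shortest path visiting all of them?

There are 4! = 24 possible orderings.
O→K→G→F→R: 10+9+6+9 = 34
O→K→G→R→F: 10+9+11+9 = 39
O→K→F→G→R: 10+8+6+11 = 35
O→K→F→R→G: 10+8+9+11 = 38
O→K→R→G→F: 10+3+11+6 = 30
O→K→R→F→G: 10+3+9+6 = 28
O→G→K→F→R: 1+9+8+9 = 27
O→G→K→R→F: 1+9+3+9 = 22
O→G→F→K→R: 1+6+8+3 = 18
O→G→F→R→K: 1+6+9+3 = 19
O→G→R→K→F: 1+11+3+8 = 23
O→G→R→F→K: 1+11+9+8 = 29
O→F→K→G→R: 7+8+9+11 = 35
O→F→K→R→G: 7+8+3+11 = 29
… (10 more)
The minimum is 18.
One shortest path: O → G → F → K → R.

Minimum one-way distance = 18 miles.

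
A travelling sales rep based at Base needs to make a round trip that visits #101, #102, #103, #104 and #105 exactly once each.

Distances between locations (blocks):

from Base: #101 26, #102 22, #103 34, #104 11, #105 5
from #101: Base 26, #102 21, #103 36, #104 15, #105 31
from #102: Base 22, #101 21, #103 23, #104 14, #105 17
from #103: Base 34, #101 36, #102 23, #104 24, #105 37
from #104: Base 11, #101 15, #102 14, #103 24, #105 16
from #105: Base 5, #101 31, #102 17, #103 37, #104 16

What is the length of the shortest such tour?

With 5 stops there are 5!/2 = 60 distinct round trips (a route and its reverse cost the same).
Base-#101-#102-#103-#104-#105-Base: 26+21+23+24+16+5 = 115
Base-#101-#102-#103-#105-#104-Base: 26+21+23+37+16+11 = 134
Base-#101-#102-#104-#103-#105-Base: 26+21+14+24+37+5 = 127
Base-#101-#102-#104-#105-#103-Base: 26+21+14+16+37+34 = 148
Base-#101-#102-#105-#103-#104-Base: 26+21+17+37+24+11 = 136
Base-#101-#102-#105-#104-#103-Base: 26+21+17+16+24+34 = 138
Base-#101-#103-#102-#104-#105-Base: 26+36+23+14+16+5 = 120
Base-#101-#103-#102-#105-#104-Base: 26+36+23+17+16+11 = 129
Base-#101-#103-#104-#102-#105-Base: 26+36+24+14+17+5 = 122
Base-#101-#103-#104-#105-#102-Base: 26+36+24+16+17+22 = 141
Base-#101-#103-#105-#102-#104-Base: 26+36+37+17+14+11 = 141
Base-#101-#103-#105-#104-#102-Base: 26+36+37+16+14+22 = 151
Base-#101-#104-#102-#103-#105-Base: 26+15+14+23+37+5 = 120
Base-#101-#104-#102-#105-#103-Base: 26+15+14+17+37+34 = 143
… (46 more)
Base-#104-#101-#103-#102-#105-Base: 11+15+36+23+17+5 = 107  ← best
The minimum is 107.
One optimal route: Base → #104 → #101 → #103 → #102 → #105 → Base (or its reverse).

Shortest round trip = 107 blocks.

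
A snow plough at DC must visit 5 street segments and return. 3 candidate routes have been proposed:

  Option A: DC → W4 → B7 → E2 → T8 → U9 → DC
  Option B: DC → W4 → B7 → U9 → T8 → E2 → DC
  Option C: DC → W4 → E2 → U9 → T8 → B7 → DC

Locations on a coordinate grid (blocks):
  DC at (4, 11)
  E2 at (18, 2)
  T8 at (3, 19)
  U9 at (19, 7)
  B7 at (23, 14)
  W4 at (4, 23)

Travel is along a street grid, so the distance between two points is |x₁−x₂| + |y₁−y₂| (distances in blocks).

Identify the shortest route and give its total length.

Option A: 12 + 28 + 17 + 32 + 28 + 19 = 136
Option B: 12 + 28 + 11 + 28 + 32 + 23 = 134
Option C: 12 + 35 + 6 + 28 + 25 + 22 = 128

128 blocks — Option C is the shortest.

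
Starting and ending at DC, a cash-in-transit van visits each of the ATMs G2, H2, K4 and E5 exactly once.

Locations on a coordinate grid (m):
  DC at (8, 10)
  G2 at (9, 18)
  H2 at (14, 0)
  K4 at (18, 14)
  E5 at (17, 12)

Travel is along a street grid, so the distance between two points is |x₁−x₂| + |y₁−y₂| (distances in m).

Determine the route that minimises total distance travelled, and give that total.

With 4 stops there are 4!/2 = 12 distinct round trips (a route and its reverse cost the same).
DC - G2 - H2 - K4 - E5 - DC: 9+23+18+3+11 = 64
DC - G2 - H2 - E5 - K4 - DC: 9+23+15+3+14 = 64
DC - G2 - K4 - H2 - E5 - DC: 9+13+18+15+11 = 66
DC - G2 - K4 - E5 - H2 - DC: 9+13+3+15+16 = 56
DC - G2 - E5 - H2 - K4 - DC: 9+14+15+18+14 = 70
DC - G2 - E5 - K4 - H2 - DC: 9+14+3+18+16 = 60
DC - H2 - G2 - K4 - E5 - DC: 16+23+13+3+11 = 66
DC - H2 - G2 - E5 - K4 - DC: 16+23+14+3+14 = 70
DC - H2 - K4 - G2 - E5 - DC: 16+18+13+14+11 = 72
DC - H2 - E5 - G2 - K4 - DC: 16+15+14+13+14 = 72
DC - K4 - G2 - H2 - E5 - DC: 14+13+23+15+11 = 76
DC - K4 - H2 - G2 - E5 - DC: 14+18+23+14+11 = 80
The minimum is 56.
One optimal route: DC → G2 → K4 → E5 → H2 → DC (or its reverse).

Minimum total distance: 56 m.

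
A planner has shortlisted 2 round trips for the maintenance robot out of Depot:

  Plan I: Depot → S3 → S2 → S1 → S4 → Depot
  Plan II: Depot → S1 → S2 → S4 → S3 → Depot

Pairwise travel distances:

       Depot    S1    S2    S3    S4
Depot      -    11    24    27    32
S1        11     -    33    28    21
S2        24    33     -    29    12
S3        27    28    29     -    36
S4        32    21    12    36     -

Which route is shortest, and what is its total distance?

119 — Plan II is the shortest.

Plan I: 27 + 29 + 33 + 21 + 32 = 142
Plan II: 11 + 33 + 12 + 36 + 27 = 119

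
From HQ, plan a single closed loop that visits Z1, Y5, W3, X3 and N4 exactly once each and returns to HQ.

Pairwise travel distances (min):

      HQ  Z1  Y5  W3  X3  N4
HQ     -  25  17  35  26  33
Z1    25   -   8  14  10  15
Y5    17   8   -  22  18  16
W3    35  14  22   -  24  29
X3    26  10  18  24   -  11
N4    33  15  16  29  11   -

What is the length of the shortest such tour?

Minimum total distance: 103 min.

HQ - Z1 - Y5 - W3 - X3 - N4 - HQ: 25+8+22+24+11+33 = 123
HQ - Z1 - Y5 - W3 - N4 - X3 - HQ: 25+8+22+29+11+26 = 121
HQ - Z1 - Y5 - X3 - W3 - N4 - HQ: 25+8+18+24+29+33 = 137
HQ - Z1 - Y5 - X3 - N4 - W3 - HQ: 25+8+18+11+29+35 = 126
HQ - Z1 - Y5 - N4 - W3 - X3 - HQ: 25+8+16+29+24+26 = 128
HQ - Z1 - Y5 - N4 - X3 - W3 - HQ: 25+8+16+11+24+35 = 119
HQ - Z1 - W3 - Y5 - X3 - N4 - HQ: 25+14+22+18+11+33 = 123
HQ - Z1 - W3 - Y5 - N4 - X3 - HQ: 25+14+22+16+11+26 = 114
HQ - Z1 - W3 - X3 - Y5 - N4 - HQ: 25+14+24+18+16+33 = 130
HQ - Z1 - W3 - X3 - N4 - Y5 - HQ: 25+14+24+11+16+17 = 107
HQ - Z1 - W3 - N4 - Y5 - X3 - HQ: 25+14+29+16+18+26 = 128
HQ - Z1 - W3 - N4 - X3 - Y5 - HQ: 25+14+29+11+18+17 = 114
HQ - Z1 - X3 - Y5 - W3 - N4 - HQ: 25+10+18+22+29+33 = 137
HQ - Z1 - X3 - Y5 - N4 - W3 - HQ: 25+10+18+16+29+35 = 133
… (46 more)
HQ - Y5 - N4 - X3 - Z1 - W3 - HQ: 17+16+11+10+14+35 = 103  ← best
The minimum is 103.
One optimal route: HQ → Y5 → N4 → X3 → Z1 → W3 → HQ (or its reverse).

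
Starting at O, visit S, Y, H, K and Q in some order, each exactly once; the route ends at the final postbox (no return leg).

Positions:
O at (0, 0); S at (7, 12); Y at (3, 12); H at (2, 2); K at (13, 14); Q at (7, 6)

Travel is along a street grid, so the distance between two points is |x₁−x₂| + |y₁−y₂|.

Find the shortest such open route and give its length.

There are 5! = 120 possible orderings.
O → S → Y → H → K → Q: 19+4+11+23+14 = 71
O → S → Y → H → Q → K: 19+4+11+9+14 = 57
O → S → Y → K → H → Q: 19+4+12+23+9 = 67
O → S → Y → K → Q → H: 19+4+12+14+9 = 58
O → S → Y → Q → H → K: 19+4+10+9+23 = 65
O → S → Y → Q → K → H: 19+4+10+14+23 = 70
O → S → H → Y → K → Q: 19+15+11+12+14 = 71
O → S → H → Y → Q → K: 19+15+11+10+14 = 69
O → S → H → K → Y → Q: 19+15+23+12+10 = 79
O → S → H → K → Q → Y: 19+15+23+14+10 = 81
O → S → H → Q → Y → K: 19+15+9+10+12 = 65
O → S → H → Q → K → Y: 19+15+9+14+12 = 69
O → S → K → Y → H → Q: 19+8+12+11+9 = 59
O → S → K → Y → Q → H: 19+8+12+10+9 = 58
… (106 more)
O → H → Q → S → Y → K: 4+9+6+4+12 = 35  ← best
The minimum is 35.
One shortest path: O → H → Q → S → Y → K.

Minimum one-way distance = 35.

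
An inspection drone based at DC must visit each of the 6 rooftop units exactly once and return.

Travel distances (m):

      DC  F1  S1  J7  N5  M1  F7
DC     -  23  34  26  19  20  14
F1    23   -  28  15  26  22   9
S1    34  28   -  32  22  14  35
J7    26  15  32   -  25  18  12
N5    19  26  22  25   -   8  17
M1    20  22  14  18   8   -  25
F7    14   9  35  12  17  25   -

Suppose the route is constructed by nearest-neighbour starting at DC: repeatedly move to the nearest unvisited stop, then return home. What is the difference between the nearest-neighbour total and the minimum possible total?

10 m longer than the optimal tour.

From DC: F7=14, N5=19, M1=20, F1=23, J7=26, S1=34 → choose F7 (14).
From F7: F1=9, J7=12, N5=17, M1=25, S1=35 → choose F1 (9).
From F1: J7=15, M1=22, N5=26, S1=28 → choose J7 (15).
From J7: M1=18, N5=25, S1=32 → choose M1 (18).
From M1: N5=8, S1=14 → choose N5 (8).
From N5: S1=22 → choose S1 (22).
NN route DC → F7 → F1 → J7 → M1 → N5 → S1 → DC costs 120.
Optimal: DC → N5 → M1 → S1 → F1 → J7 → F7 → DC costs 110 (by enumerating all 360 distinct tours).
Excess = 120 − 110 = 10.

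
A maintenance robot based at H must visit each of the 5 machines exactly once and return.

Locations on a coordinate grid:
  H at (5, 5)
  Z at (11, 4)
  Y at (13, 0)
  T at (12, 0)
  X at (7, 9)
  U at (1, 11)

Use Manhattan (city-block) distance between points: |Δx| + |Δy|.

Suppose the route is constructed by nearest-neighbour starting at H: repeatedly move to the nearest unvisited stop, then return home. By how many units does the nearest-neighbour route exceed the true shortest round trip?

Excess over optimum: 4.

From H: X=6, Z=7, U=10, T=12, Y=13 → choose X (6).
From X: U=8, Z=9, T=14, Y=15 → choose U (8).
From U: Z=17, T=22, Y=23 → choose Z (17).
From Z: T=5, Y=6 → choose T (5).
From T: Y=1 → choose Y (1).
NN route H → X → U → Z → T → Y → H costs 50.
Optimal: H → Z → Y → T → X → U → H costs 46 (by enumerating all 60 distinct tours).
Excess = 50 − 46 = 4.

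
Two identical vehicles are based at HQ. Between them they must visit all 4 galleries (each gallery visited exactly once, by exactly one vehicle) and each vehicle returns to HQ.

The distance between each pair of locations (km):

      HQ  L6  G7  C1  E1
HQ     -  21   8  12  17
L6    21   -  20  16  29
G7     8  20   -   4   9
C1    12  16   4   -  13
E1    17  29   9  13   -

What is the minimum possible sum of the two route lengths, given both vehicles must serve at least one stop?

There are 2^3 − 1 = 7 ways to divide the 4 stops into two non-empty groups. For each, the best each vehicle can do is its own shortest tour through its group:
  {L6} + {G7, C1, E1}: 42 + 42 = 84
  {G7} + {L6, C1, E1}: 16 + 67 = 83
  {L6, G7} + {C1, E1}: 49 + 42 = 91
  {C1} + {L6, G7, E1}: 24 + 67 = 91
  {L6, C1} + {G7, E1}: 49 + 34 = 83
  {G7, C1} + {L6, E1}: 24 + 67 = 91
  … (7 splits in total)
Best: vehicle 1 HQ → G7 → HQ = 16; vehicle 2 HQ → L6 → C1 → E1 → HQ = 67; combined 83.

83 km — the smallest possible combined total.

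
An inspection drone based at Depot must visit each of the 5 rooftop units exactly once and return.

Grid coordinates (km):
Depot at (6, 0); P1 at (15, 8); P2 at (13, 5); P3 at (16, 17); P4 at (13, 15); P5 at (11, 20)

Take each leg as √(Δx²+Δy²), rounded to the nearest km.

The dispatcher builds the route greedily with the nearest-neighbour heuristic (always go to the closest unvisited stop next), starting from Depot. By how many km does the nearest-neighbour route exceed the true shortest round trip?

Excess over optimum: 1 km.

From Depot: P2=9, P1=12, P4=17, P3=20, P5=21 → choose P2 (9).
From P2: P1=4, P4=10, P3=12, P5=15 → choose P1 (4).
From P1: P4=7, P3=9, P5=13 → choose P4 (7).
From P4: P3=4, P5=5 → choose P3 (4).
From P3: P5=6 → choose P5 (6).
NN route Depot → P2 → P1 → P4 → P3 → P5 → Depot costs 51.
Optimal: Depot → P2 → P1 → P3 → P5 → P4 → Depot costs 50 (by enumerating all 60 distinct tours).
Excess = 51 − 50 = 1.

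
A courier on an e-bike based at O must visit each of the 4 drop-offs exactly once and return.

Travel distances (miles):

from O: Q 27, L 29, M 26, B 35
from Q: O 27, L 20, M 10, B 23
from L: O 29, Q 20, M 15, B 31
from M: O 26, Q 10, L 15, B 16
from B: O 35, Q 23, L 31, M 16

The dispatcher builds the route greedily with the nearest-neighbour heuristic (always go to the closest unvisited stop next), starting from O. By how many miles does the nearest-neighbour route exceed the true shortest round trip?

Excess over optimum: 12 miles.

From O: M=26, Q=27, L=29, B=35 → choose M (26).
From M: Q=10, L=15, B=16 → choose Q (10).
From Q: L=20, B=23 → choose L (20).
From L: B=31 → choose B (31).
NN route O → M → Q → L → B → O costs 122.
Optimal: O → Q → B → M → L → O costs 110 (by enumerating all 12 distinct tours).
Excess = 122 − 110 = 12.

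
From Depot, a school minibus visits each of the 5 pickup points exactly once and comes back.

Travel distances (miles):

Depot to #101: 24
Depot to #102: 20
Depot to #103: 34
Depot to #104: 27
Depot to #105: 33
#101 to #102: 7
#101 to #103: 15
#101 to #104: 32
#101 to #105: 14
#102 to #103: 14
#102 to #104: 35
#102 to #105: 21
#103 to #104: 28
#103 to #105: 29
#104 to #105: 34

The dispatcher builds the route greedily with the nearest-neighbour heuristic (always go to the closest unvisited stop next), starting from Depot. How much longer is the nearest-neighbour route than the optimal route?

From Depot: #102=20, #101=24, #104=27, #105=33, #103=34 → choose #102 (20).
From #102: #101=7, #103=14, #105=21, #104=35 → choose #101 (7).
From #101: #105=14, #103=15, #104=32 → choose #105 (14).
From #105: #103=29, #104=34 → choose #103 (29).
From #103: #104=28 → choose #104 (28).
NN route Depot → #102 → #101 → #105 → #103 → #104 → Depot costs 125.
Optimal: Depot → #104 → #103 → #102 → #101 → #105 → Depot costs 123 (by enumerating all 60 distinct tours).
Excess = 125 − 123 = 2.

The nearest-neighbour route is 2 miles longer than optimal.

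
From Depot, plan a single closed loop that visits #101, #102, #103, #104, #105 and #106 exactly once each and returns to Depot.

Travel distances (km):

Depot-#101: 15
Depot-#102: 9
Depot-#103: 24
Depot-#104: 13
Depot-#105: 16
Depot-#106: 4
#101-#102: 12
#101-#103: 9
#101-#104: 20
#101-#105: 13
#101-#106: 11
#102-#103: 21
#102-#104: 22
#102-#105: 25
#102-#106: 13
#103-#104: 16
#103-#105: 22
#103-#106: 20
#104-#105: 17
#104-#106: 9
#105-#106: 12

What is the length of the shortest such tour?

There are 360 distinct closed tours to check (reversals are equivalent).
Depot-#101-#102-#103-#104-#105-#106-Depot: 15+12+21+16+17+12+4 = 97
Depot-#101-#102-#103-#104-#106-#105-Depot: 15+12+21+16+9+12+16 = 101
Depot-#101-#102-#103-#105-#104-#106-Depot: 15+12+21+22+17+9+4 = 100
Depot-#101-#102-#103-#105-#106-#104-Depot: 15+12+21+22+12+9+13 = 104
Depot-#101-#102-#103-#106-#104-#105-Depot: 15+12+21+20+9+17+16 = 110
Depot-#101-#102-#103-#106-#105-#104-Depot: 15+12+21+20+12+17+13 = 110
Depot-#101-#102-#104-#103-#105-#106-Depot: 15+12+22+16+22+12+4 = 103
Depot-#101-#102-#104-#103-#106-#105-Depot: 15+12+22+16+20+12+16 = 113
… (352 more)
Depot-#102-#101-#103-#104-#105-#106-Depot: 9+12+9+16+17+12+4 = 79  ← best
The minimum is 79.
One optimal route: Depot → #102 → #101 → #103 → #104 → #105 → #106 → Depot (or its reverse).

Shortest round trip = 79 km.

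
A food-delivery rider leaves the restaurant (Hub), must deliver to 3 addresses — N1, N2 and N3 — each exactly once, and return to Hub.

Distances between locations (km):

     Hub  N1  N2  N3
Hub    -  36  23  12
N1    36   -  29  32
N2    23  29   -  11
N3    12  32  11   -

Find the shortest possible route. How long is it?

Minimum total distance: 88 km.

Hub - N1 - N2 - N3 - Hub: 36+29+11+12 = 88
Hub - N1 - N3 - N2 - Hub: 36+32+11+23 = 102
Hub - N2 - N1 - N3 - Hub: 23+29+32+12 = 96
The minimum is 88.
One optimal route: Hub → N1 → N2 → N3 → Hub (or its reverse).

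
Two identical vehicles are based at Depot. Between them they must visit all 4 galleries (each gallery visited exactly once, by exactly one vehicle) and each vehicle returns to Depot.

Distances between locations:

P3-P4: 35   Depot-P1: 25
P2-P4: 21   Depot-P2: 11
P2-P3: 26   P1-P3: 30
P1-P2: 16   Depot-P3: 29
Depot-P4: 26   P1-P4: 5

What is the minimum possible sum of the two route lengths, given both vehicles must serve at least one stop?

Try each way of splitting the stops between the two vehicles (each non-empty) and, for each split, find the best tour for each vehicle:
  {P1} + {P2, P3, P4}: 50 + 96 = 146
  {P2} + {P1, P3, P4}: 22 + 90 = 112
  {P1, P2} + {P3, P4}: 52 + 90 = 142
  {P3} + {P1, P2, P4}: 58 + 58 = 116
  {P1, P3} + {P2, P4}: 84 + 58 = 142
  {P2, P3} + {P1, P4}: 66 + 56 = 122
  … (7 splits in total)
Best: vehicle 1 Depot → P2 → Depot = 22; vehicle 2 Depot → P3 → P1 → P4 → Depot = 90; combined 112.

112 — the smallest possible combined total.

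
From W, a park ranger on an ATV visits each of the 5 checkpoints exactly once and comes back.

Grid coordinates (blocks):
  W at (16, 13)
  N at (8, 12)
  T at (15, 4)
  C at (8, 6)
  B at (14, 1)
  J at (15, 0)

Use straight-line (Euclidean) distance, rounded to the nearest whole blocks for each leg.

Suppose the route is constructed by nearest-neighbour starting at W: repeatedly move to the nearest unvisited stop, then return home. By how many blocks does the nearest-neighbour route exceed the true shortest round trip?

From W: N=8, T=9, C=11, B=12, J=13 → choose N (8).
From N: C=6, T=11, B=13, J=14 → choose C (6).
From C: T=7, B=8, J=9 → choose T (7).
From T: B=3, J=4 → choose B (3).
From B: J=1 → choose J (1).
NN route W → N → C → T → B → J → W costs 38.
Optimal: W → N → C → B → J → T → W costs 36 (by enumerating all 60 distinct tours).
Excess = 38 − 36 = 2.

2 blocks longer than the optimal tour.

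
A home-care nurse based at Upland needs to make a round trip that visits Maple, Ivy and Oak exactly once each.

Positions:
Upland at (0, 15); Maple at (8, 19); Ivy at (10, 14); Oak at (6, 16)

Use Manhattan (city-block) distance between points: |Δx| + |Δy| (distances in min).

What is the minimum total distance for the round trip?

There are 3 distinct closed tours to check (reversals are equivalent).
Upland → Maple → Ivy → Oak → Upland: 12+7+6+7 = 32
Upland → Maple → Oak → Ivy → Upland: 12+5+6+11 = 34
Upland → Ivy → Maple → Oak → Upland: 11+7+5+7 = 30
The minimum is 30.
One optimal route: Upland → Ivy → Maple → Oak → Upland (or its reverse).

Minimum total distance: 30 min.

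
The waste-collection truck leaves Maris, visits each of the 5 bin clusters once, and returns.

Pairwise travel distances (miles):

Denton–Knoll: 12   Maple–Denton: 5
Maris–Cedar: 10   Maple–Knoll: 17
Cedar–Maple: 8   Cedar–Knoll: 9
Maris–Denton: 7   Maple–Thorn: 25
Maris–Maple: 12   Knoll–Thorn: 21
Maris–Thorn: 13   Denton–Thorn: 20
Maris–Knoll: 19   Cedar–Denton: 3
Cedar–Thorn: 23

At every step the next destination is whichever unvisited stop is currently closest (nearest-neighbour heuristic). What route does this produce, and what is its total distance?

At Maris the remaining stops are Denton 7, Cedar 10, Maple 12, Thorn 13, Knoll 19; go to Denton.
At Denton the remaining stops are Cedar 3, Maple 5, Knoll 12, Thorn 20; go to Cedar.
At Cedar the remaining stops are Maple 8, Knoll 9, Thorn 23; go to Maple.
At Maple the remaining stops are Knoll 17, Thorn 25; go to Knoll.
At Knoll the remaining stops are Thorn 21; go to Thorn.
Return Thorn→Maris: 13.
Total = 7 + 3 + 8 + 17 + 21 + 13 = 69.

Nearest-neighbour total = 69 miles; route Maris → Denton → Cedar → Maple → Knoll → Thorn → Maris.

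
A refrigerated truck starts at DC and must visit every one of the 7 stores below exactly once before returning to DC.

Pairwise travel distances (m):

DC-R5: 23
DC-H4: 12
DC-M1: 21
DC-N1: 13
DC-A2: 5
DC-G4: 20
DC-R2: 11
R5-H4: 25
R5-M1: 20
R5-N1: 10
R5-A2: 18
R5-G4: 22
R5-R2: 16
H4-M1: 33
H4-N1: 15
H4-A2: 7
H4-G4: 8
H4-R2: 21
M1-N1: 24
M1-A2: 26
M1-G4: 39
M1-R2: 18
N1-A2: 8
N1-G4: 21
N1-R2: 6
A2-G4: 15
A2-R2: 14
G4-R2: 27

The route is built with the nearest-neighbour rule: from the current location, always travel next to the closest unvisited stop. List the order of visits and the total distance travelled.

DC → [A2:5 / R2:11 / H4:12 / N1:13 / G4:20 / M1:21 / R5:23] → A2 (5)
A2 → [H4:7 / N1:8 / R2:14 / G4:15 / R5:18 / M1:26] → H4 (7)
H4 → [G4:8 / N1:15 / R2:21 / R5:25 / M1:33] → G4 (8)
G4 → [N1:21 / R5:22 / R2:27 / M1:39] → N1 (21)
N1 → [R2:6 / R5:10 / M1:24] → R2 (6)
R2 → [R5:16 / M1:18] → R5 (16)
R5 → [M1:20] → M1 (20)
Return M1→DC: 21.
Total = 5 + 7 + 8 + 21 + 6 + 16 + 20 + 21 = 104.

104 m along DC → A2 → H4 → G4 → N1 → R2 → R5 → M1 → DC.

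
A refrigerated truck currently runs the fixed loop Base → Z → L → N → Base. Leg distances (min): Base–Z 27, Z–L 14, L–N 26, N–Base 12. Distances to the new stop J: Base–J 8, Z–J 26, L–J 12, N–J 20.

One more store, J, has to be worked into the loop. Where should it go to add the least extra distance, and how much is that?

Adding 6 min by placing J on the L–N leg.

Insertion cost between consecutive stops i–j is d(i,J) + d(J,j) − d(i,j):
  between Base and Z: 8 + 26 − 27 = 7
  between Z and L: 26 + 12 − 14 = 24
  between L and N: 12 + 20 − 26 = 6
  between N and Base: 20 + 8 − 12 = 16
Cheapest insertion is between L and N, adding 6.
New total = 79 + 6 = 85.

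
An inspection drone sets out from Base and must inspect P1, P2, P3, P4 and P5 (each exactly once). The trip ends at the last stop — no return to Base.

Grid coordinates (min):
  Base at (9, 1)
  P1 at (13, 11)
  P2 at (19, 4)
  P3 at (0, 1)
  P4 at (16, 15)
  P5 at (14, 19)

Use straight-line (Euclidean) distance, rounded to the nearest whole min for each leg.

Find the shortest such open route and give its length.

46 min — the minimum one-way total.

There are 5! = 120 possible orderings.
Base→P1→P2→P3→P4→P5: 11+9+19+21+4 = 64
Base→P1→P2→P3→P5→P4: 11+9+19+23+4 = 66
Base→P1→P2→P4→P3→P5: 11+9+11+21+23 = 75
Base→P1→P2→P4→P5→P3: 11+9+11+4+23 = 58
Base→P1→P2→P5→P3→P4: 11+9+16+23+21 = 80
Base→P1→P2→P5→P4→P3: 11+9+16+4+21 = 61
Base→P1→P3→P2→P4→P5: 11+16+19+11+4 = 61
Base→P1→P3→P2→P5→P4: 11+16+19+16+4 = 66
Base→P1→P3→P4→P2→P5: 11+16+21+11+16 = 75
Base→P1→P3→P4→P5→P2: 11+16+21+4+16 = 68
Base→P1→P3→P5→P2→P4: 11+16+23+16+11 = 77
Base→P1→P3→P5→P4→P2: 11+16+23+4+11 = 65
Base→P1→P4→P2→P3→P5: 11+5+11+19+23 = 69
Base→P1→P4→P2→P5→P3: 11+5+11+16+23 = 66
… (106 more)
Base→P3→P2→P1→P4→P5: 9+19+9+5+4 = 46  ← best
The minimum is 46.
One shortest path: Base → P3 → P2 → P1 → P4 → P5.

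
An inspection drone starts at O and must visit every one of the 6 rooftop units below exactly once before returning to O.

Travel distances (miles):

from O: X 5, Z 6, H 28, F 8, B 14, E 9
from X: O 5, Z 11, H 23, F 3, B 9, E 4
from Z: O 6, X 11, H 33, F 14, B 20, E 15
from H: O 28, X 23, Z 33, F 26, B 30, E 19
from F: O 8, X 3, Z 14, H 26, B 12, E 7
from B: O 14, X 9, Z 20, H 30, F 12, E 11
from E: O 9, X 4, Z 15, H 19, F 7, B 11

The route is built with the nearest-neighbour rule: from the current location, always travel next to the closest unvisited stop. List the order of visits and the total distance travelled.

Total distance 107 miles via the nearest-neighbour route O → X → F → E → B → Z → H → O.

O → [X:5 / Z:6 / F:8 / E:9 / B:14 / H:28] → X (5)
X → [F:3 / E:4 / B:9 / Z:11 / H:23] → F (3)
F → [E:7 / B:12 / Z:14 / H:26] → E (7)
E → [B:11 / Z:15 / H:19] → B (11)
B → [Z:20 / H:30] → Z (20)
Z → [H:33] → H (33)
Return H→O: 28.
Total = 5 + 3 + 7 + 11 + 20 + 33 + 28 = 107.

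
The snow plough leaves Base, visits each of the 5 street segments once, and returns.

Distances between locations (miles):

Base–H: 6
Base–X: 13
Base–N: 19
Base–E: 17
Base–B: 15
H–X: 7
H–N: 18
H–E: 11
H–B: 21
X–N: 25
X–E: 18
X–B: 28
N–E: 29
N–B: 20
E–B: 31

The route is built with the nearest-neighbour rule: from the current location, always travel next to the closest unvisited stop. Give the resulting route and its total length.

From Base: distances to unvisited — H=6, X=13, B=15, E=17, N=19. Nearest is H (6).
From H: distances to unvisited — X=7, E=11, N=18, B=21. Nearest is X (7).
From X: distances to unvisited — E=18, N=25, B=28. Nearest is E (18).
From E: distances to unvisited — N=29, B=31. Nearest is N (29).
From N: distances to unvisited — B=20. Nearest is B (20).
Return B→Base: 15.
Total = 6 + 7 + 18 + 29 + 20 + 15 = 95.

Total distance 95 miles via the nearest-neighbour route Base → H → X → E → N → B → Base.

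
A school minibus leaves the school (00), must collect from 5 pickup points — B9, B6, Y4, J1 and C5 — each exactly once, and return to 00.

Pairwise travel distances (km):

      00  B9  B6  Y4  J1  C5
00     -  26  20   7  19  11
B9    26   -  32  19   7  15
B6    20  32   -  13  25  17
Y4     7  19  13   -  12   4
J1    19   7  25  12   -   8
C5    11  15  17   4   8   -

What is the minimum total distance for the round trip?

00 → B9 → B6 → Y4 → J1 → C5 → 00: 26+32+13+12+8+11 = 102
00 → B9 → B6 → Y4 → C5 → J1 → 00: 26+32+13+4+8+19 = 102
00 → B9 → B6 → J1 → Y4 → C5 → 00: 26+32+25+12+4+11 = 110
00 → B9 → B6 → J1 → C5 → Y4 → 00: 26+32+25+8+4+7 = 102
00 → B9 → B6 → C5 → Y4 → J1 → 00: 26+32+17+4+12+19 = 110
00 → B9 → B6 → C5 → J1 → Y4 → 00: 26+32+17+8+12+7 = 102
00 → B9 → Y4 → B6 → J1 → C5 → 00: 26+19+13+25+8+11 = 102
00 → B9 → Y4 → B6 → C5 → J1 → 00: 26+19+13+17+8+19 = 102
00 → B9 → Y4 → J1 → B6 → C5 → 00: 26+19+12+25+17+11 = 110
00 → B9 → Y4 → J1 → C5 → B6 → 00: 26+19+12+8+17+20 = 102
00 → B9 → Y4 → C5 → B6 → J1 → 00: 26+19+4+17+25+19 = 110
00 → B9 → Y4 → C5 → J1 → B6 → 00: 26+19+4+8+25+20 = 102
00 → B9 → J1 → B6 → Y4 → C5 → 00: 26+7+25+13+4+11 = 86
00 → B9 → J1 → B6 → C5 → Y4 → 00: 26+7+25+17+4+7 = 86
… (46 more)
00 → B9 → J1 → C5 → B6 → Y4 → 00: 26+7+8+17+13+7 = 78  ← best
The minimum is 78.
One optimal route: 00 → B9 → J1 → C5 → B6 → Y4 → 00 (or its reverse).

78 km — the shortest possible round trip.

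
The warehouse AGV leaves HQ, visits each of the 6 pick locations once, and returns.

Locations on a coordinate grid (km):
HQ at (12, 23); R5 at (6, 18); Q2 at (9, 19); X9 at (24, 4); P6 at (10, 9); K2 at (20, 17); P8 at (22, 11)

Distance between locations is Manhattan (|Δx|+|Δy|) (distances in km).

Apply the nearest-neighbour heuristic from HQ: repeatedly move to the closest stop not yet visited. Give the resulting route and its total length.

At HQ the remaining stops are Q2 7, R5 11, K2 14, P6 16, P8 22, X9 31; go to Q2.
At Q2 the remaining stops are R5 4, P6 11, K2 13, P8 21, X9 30; go to R5.
At R5 the remaining stops are P6 13, K2 15, P8 23, X9 32; go to P6.
At P6 the remaining stops are P8 14, K2 18, X9 19; go to P8.
At P8 the remaining stops are K2 8, X9 9; go to K2.
At K2 the remaining stops are X9 17; go to X9.
Return X9→HQ: 31.
Total = 7 + 4 + 13 + 14 + 8 + 17 + 31 = 94.

Nearest-neighbour total = 94 km; route HQ → Q2 → R5 → P6 → P8 → K2 → X9 → HQ.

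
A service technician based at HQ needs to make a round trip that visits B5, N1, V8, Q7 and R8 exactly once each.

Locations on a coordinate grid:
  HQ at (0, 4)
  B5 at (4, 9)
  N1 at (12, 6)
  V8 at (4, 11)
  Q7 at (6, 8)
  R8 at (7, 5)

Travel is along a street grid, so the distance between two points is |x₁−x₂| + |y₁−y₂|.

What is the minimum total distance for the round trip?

Minimum total distance: 38.

There are 60 distinct closed tours to check (reversals are equivalent).
HQ - B5 - N1 - V8 - Q7 - R8 - HQ: 9+11+13+5+4+8 = 50
HQ - B5 - N1 - V8 - R8 - Q7 - HQ: 9+11+13+9+4+10 = 56
HQ - B5 - N1 - Q7 - V8 - R8 - HQ: 9+11+8+5+9+8 = 50
HQ - B5 - N1 - Q7 - R8 - V8 - HQ: 9+11+8+4+9+11 = 52
HQ - B5 - N1 - R8 - V8 - Q7 - HQ: 9+11+6+9+5+10 = 50
HQ - B5 - N1 - R8 - Q7 - V8 - HQ: 9+11+6+4+5+11 = 46
HQ - B5 - V8 - N1 - Q7 - R8 - HQ: 9+2+13+8+4+8 = 44
HQ - B5 - V8 - N1 - R8 - Q7 - HQ: 9+2+13+6+4+10 = 44
HQ - B5 - V8 - Q7 - N1 - R8 - HQ: 9+2+5+8+6+8 = 38
HQ - B5 - V8 - Q7 - R8 - N1 - HQ: 9+2+5+4+6+14 = 40
HQ - B5 - V8 - R8 - N1 - Q7 - HQ: 9+2+9+6+8+10 = 44
HQ - B5 - V8 - R8 - Q7 - N1 - HQ: 9+2+9+4+8+14 = 46
HQ - B5 - Q7 - N1 - V8 - R8 - HQ: 9+3+8+13+9+8 = 50
HQ - B5 - Q7 - N1 - R8 - V8 - HQ: 9+3+8+6+9+11 = 46
… (46 more)
The minimum is 38.
One optimal route: HQ → B5 → V8 → Q7 → N1 → R8 → HQ (or its reverse).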